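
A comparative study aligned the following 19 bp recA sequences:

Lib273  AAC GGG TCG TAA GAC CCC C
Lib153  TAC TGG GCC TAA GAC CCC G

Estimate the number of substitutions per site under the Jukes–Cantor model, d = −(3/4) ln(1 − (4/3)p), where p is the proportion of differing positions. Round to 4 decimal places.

Differing sites — 1:A/T; 4:G/T; 7:T/G; 9:G/C; 19:C/G.
p = 5/19 = 0.263158.
d = −0.75 · ln(1 − (4/3)·0.263158) = −0.75 · ln(0.649123) = −0.75 · (-0.432133) = 0.3241.

0.3241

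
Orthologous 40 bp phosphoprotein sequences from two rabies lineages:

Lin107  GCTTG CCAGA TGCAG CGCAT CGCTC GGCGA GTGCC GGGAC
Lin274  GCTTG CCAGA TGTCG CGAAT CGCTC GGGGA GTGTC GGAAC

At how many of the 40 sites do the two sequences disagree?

Differing sites — 13:C/T; 14:A/C; 18:C/A; 28:C/G; 34:C/T; 38:G/A.
That gives 6 mismatches out of 40 aligned sites, so the Hamming distance is 6.

6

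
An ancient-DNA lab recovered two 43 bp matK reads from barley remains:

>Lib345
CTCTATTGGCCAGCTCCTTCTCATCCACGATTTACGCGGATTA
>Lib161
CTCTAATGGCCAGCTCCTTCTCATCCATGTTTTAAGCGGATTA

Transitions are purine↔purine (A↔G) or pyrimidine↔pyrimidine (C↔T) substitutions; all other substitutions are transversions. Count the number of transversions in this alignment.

Mismatches occur at site 6 (T↔A, transversion), site 28 (C↔T, transition), site 30 (A↔T, transversion), site 35 (C↔A, transversion).
Of the 4 differences, 1 transition and 3 transversions, so the answer is 3.

3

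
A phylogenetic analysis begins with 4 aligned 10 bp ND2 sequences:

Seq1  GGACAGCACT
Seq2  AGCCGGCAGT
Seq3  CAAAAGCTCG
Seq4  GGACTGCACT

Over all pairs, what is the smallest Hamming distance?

Pairwise Hamming distances:
  Seq1 vs Seq2: 4
  Seq1 vs Seq3: 5
  Seq1 vs Seq4: 1
  Seq2 vs Seq3: 8
  Seq2 vs Seq4: 4
  Seq3 vs Seq4: 6
The smallest is 1, between Seq1 and Seq4.

1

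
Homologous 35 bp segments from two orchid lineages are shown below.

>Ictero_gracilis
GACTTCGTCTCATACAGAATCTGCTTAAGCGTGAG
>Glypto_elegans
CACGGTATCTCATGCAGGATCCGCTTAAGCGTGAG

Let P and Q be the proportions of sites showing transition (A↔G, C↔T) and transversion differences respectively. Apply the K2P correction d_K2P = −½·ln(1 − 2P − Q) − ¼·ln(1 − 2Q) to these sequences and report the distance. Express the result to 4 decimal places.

0.2792

Differing sites — 1:G/C (Tv); 4:T/G (Tv); 5:T/G (Tv); 6:C/T (Ti); 7:G/A (Ti); 14:A/G (Ti); 18:A/G (Ti); 22:T/C (Ti).
Of the 8 differences, 5 transitions and 3 transversions over 35 sites: P = 5/35 = 0.142857, Q = 3/35 = 0.085714.
d = −0.5·ln(0.628572) − 0.25·ln(0.828572) = −0.5·(-0.464305) − 0.25·(-0.188052) = 0.2792.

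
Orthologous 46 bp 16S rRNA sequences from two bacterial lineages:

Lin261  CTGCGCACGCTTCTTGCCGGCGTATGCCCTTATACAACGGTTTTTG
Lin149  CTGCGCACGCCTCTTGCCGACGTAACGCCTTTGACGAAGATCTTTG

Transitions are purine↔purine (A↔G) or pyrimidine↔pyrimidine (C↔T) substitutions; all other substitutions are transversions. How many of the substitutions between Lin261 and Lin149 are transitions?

Differing sites — 11:T/C (Ti); 20:G/A (Ti); 25:T/A (Tv); 26:G/C (Tv); 27:C/G (Tv); 32:A/T (Tv); 33:T/G (Tv); 36:A/G (Ti); 38:C/A (Tv); 40:G/A (Ti); 42:T/C (Ti).
Of the 11 differences, 5 transitions and 6 transversions, so the answer is 5.

5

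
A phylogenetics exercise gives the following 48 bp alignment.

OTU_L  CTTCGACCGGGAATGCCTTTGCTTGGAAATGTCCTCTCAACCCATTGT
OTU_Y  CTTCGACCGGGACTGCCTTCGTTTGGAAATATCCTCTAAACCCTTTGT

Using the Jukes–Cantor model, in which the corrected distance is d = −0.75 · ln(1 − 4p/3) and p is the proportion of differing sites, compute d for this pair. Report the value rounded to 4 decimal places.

0.1367

Differing sites — 13:A/C; 20:T/C; 22:C/T; 31:G/A; 38:C/A; 44:A/T.
p = 6/48 = 0.125000.
d = −0.75 · ln(1 − (4/3)·0.125000) = −0.75 · ln(0.833333) = −0.75 · (-0.182322) = 0.1367.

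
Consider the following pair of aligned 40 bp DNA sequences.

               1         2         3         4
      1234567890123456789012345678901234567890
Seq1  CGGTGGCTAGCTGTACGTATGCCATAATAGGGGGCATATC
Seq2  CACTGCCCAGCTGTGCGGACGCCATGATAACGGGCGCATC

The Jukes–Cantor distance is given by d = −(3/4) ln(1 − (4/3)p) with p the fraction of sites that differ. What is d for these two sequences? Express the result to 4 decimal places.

Differing sites — 2:G/A; 3:G/C; 6:G/C; 8:T/C; 15:A/G; 18:T/G; 20:T/C; 26:A/G; 30:G/A; 31:G/C; 36:A/G; 37:T/C.
p = 12/40 = 0.300000.
d = −0.75 · ln(1 − (4/3)·0.300000) = −0.75 · ln(0.600000) = −0.75 · (-0.510826) = 0.3831.

0.3831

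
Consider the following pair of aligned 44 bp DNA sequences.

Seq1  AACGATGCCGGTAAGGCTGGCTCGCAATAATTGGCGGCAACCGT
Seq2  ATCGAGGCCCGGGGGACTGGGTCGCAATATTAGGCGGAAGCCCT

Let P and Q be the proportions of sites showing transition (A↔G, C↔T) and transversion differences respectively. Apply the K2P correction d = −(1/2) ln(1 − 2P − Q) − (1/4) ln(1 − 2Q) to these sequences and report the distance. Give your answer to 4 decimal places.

Mismatches occur at site 2 (A↔T, transversion), site 6 (T↔G, transversion), site 10 (G↔C, transversion), site 12 (T↔G, transversion), site 13 (A↔G, transition), site 14 (A↔G, transition), site 16 (G↔A, transition), site 21 (C↔G, transversion), site 30 (A↔T, transversion), site 32 (T↔A, transversion), site 38 (C↔A, transversion), site 40 (A↔G, transition), site 43 (G↔C, transversion).
Of the 13 differences, 4 transitions and 9 transversions over 44 sites: P = 4/44 = 0.090909, Q = 9/44 = 0.204545.
d = −0.5·ln(0.613637) − 0.25·ln(0.590910) = −0.5·(-0.488352) − 0.25·(-0.526092) = 0.3757.

0.3757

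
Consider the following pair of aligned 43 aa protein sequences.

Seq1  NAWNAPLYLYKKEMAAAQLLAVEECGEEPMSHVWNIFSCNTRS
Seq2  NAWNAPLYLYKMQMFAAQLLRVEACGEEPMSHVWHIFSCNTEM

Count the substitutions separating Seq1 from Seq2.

8

The sequences differ at positions 12 (K/M), 13 (E/Q), 15 (A/F), 21 (A/R), 24 (E/A), 35 (N/H), 42 (R/E), 43 (S/M).
That gives 8 mismatches out of 43 aligned sites, so the Hamming distance is 8.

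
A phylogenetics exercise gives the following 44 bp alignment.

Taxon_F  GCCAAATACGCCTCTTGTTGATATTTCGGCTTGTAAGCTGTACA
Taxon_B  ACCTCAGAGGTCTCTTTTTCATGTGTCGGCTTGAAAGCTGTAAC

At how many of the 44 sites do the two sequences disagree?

Differing sites — 1:G/A; 4:A/T; 5:A/C; 7:T/G; 9:C/G; 11:C/T; 17:G/T; 20:G/C; 23:A/G; 25:T/G; 34:T/A; 43:C/A; 44:A/C.
That gives 13 mismatches out of 44 aligned sites, so the Hamming distance is 13.

13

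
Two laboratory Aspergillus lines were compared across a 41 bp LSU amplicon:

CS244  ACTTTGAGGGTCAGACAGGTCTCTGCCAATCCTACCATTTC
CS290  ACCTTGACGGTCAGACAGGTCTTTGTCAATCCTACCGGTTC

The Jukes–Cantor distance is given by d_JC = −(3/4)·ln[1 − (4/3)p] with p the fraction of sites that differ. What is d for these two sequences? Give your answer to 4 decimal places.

0.1628

Mismatches occur at site 3 (T→C), site 8 (G→C), site 23 (C→T), site 26 (C→T), site 37 (A→G), site 38 (T→G).
p = 6/41 = 0.146341.
d = −0.75 · ln(1 − (4/3)·0.146341) = −0.75 · ln(0.804879) = −0.75 · (-0.217063) = 0.1628.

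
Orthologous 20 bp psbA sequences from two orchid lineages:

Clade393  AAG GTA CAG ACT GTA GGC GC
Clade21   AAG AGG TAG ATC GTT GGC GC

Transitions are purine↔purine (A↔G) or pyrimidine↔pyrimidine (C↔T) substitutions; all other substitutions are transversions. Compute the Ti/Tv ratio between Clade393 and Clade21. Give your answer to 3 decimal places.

2.500

The sequences differ at positions 4 (G/A, transition), 5 (T/G, transversion), 6 (A/G, transition), 7 (C/T, transition), 11 (C/T, transition), 12 (T/C, transition), 15 (A/T, transversion).
Of the 7 differences, 5 transitions and 2 transversions, so Ti/Tv = 5/2 = 2.500.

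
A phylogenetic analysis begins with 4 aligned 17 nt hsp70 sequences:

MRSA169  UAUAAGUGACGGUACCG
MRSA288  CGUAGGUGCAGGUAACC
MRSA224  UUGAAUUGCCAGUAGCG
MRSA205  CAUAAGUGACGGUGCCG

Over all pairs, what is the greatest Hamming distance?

Pairwise Hamming distances:
  MRSA169 vs MRSA288: 7
  MRSA169 vs MRSA224: 6
  MRSA169 vs MRSA205: 2
  MRSA288 vs MRSA224: 9
  MRSA288 vs MRSA205: 7
  MRSA224 vs MRSA205: 8
The largest is 9, between MRSA288 and MRSA224.

9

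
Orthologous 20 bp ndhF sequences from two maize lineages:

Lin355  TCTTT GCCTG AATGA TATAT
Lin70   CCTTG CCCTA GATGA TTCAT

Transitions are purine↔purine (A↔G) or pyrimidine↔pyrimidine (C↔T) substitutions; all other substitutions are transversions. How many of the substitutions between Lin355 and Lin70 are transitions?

Differing sites — 1:T/C (Ti); 5:T/G (Tv); 6:G/C (Tv); 10:G/A (Ti); 11:A/G (Ti); 17:A/T (Tv); 18:T/C (Ti).
Of the 7 differences, 4 transitions and 3 transversions, so the answer is 4.

4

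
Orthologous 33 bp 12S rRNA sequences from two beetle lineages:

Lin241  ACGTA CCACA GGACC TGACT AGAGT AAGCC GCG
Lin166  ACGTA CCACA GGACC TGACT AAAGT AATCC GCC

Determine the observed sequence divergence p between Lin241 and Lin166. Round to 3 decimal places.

0.091

The sequences differ at positions 22 (G/A), 28 (G/T), 33 (G/C).
There are 3 differences over 33 sites, so p = 3/33 = 0.091.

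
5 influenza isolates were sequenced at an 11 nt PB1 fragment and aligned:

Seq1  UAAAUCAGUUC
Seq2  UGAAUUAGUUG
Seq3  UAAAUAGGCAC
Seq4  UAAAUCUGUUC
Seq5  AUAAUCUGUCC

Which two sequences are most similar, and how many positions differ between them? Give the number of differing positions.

1

Pairwise Hamming distances:
  Seq1 vs Seq2: 3
  Seq1 vs Seq3: 4
  Seq1 vs Seq4: 1
  Seq1 vs Seq5: 4
  Seq2 vs Seq3: 6
  Seq2 vs Seq4: 4
  Seq2 vs Seq5: 6
  Seq3 vs Seq4: 4
  Seq3 vs Seq5: 6
  Seq4 vs Seq5: 3
The smallest is 1, between Seq1 and Seq4.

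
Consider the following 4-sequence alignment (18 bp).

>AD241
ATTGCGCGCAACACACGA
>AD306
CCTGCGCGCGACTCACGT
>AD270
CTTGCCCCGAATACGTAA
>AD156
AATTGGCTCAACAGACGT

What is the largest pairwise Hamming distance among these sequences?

13

Pairwise Hamming distances:
  AD241 vs AD306: 5
  AD241 vs AD270: 8
  AD241 vs AD156: 6
  AD306 vs AD270: 11
  AD306 vs AD156: 8
  AD270 vs AD156: 13
The largest is 13, between AD270 and AD156.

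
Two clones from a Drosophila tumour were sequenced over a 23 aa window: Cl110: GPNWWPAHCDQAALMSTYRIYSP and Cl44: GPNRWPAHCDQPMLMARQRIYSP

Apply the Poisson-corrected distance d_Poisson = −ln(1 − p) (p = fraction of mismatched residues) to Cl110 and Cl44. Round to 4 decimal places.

The sequences differ at positions 4 (W/R), 12 (A/P), 13 (A/M), 16 (S/A), 17 (T/R), 18 (Y/Q).
p = 6/23 = 0.260870.
d = −ln(1 − 0.260870) = −ln(0.739130) = 0.3023.

0.3023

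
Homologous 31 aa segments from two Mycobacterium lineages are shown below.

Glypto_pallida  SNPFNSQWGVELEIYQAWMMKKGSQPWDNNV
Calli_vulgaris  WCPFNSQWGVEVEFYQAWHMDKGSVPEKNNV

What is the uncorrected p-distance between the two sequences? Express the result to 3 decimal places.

0.290

Differing sites — 1:S/W; 2:N/C; 12:L/V; 14:I/F; 19:M/H; 21:K/D; 25:Q/V; 27:W/E; 28:D/K.
There are 9 differences over 31 sites, so p = 9/31 = 0.290.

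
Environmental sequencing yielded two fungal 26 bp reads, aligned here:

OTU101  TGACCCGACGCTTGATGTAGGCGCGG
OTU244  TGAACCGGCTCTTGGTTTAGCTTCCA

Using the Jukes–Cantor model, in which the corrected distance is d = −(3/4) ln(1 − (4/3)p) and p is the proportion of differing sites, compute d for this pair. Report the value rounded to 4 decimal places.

0.5393

Mismatches occur at site 4 (C/A), site 8 (A/G), site 10 (G/T), site 15 (A/G), site 17 (G/T), site 21 (G/C), site 22 (C/T), site 23 (G/T), site 25 (G/C), site 26 (G/A).
p = 10/26 = 0.384615.
d = −0.75 · ln(1 − (4/3)·0.384615) = −0.75 · ln(0.487180) = −0.75 · (-0.719122) = 0.5393.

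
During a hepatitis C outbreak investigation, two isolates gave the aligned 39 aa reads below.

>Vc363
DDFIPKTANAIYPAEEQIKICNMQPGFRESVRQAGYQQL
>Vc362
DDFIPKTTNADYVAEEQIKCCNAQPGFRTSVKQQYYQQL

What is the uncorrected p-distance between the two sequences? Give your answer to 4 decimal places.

0.2308

Differing sites — 8:A/T; 11:I/D; 13:P/V; 20:I/C; 23:M/A; 29:E/T; 32:R/K; 34:A/Q; 35:G/Y.
There are 9 differences over 39 sites, so p = 9/39 = 0.2308.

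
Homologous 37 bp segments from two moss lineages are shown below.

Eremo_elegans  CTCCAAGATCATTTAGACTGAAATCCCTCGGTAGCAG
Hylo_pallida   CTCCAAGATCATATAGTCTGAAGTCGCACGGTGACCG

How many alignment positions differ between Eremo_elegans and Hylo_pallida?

8

Mismatches occur at site 13 (T/A), site 17 (A/T), site 23 (A/G), site 26 (C/G), site 28 (T/A), site 33 (A/G), site 34 (G/A), site 36 (A/C).
That gives 8 mismatches out of 37 aligned sites, so the Hamming distance is 8.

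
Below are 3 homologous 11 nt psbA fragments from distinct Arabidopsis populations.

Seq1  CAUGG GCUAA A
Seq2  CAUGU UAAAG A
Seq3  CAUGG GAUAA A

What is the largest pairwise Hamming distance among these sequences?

Pairwise Hamming distances:
  Seq1 vs Seq2: 5
  Seq1 vs Seq3: 1
  Seq2 vs Seq3: 4
The largest is 5, between Seq1 and Seq2.

5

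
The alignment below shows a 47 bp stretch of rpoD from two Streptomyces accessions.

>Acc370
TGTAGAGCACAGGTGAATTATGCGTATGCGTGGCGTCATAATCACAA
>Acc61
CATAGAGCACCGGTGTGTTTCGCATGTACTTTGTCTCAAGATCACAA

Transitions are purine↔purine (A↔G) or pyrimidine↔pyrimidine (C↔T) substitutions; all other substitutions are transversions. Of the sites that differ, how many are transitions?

Mismatches occur at site 1 (T→C, transition), site 2 (G→A, transition), site 11 (A→C, transversion), site 16 (A→T, transversion), site 17 (A→G, transition), site 20 (A→T, transversion), site 21 (T→C, transition), site 24 (G→A, transition), site 26 (A→G, transition), site 28 (G→A, transition), site 30 (G→T, transversion), site 32 (G→T, transversion), site 34 (C→T, transition), site 35 (G→C, transversion), site 39 (T→A, transversion), site 40 (A→G, transition).
Of the 16 differences, 9 transitions and 7 transversions, so the answer is 9.

9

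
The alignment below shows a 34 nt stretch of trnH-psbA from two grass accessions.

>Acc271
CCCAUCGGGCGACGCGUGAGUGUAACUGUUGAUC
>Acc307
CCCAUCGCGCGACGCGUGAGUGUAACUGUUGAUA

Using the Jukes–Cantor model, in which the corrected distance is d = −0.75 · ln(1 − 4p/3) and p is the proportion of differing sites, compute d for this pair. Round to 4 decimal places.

Differing sites — 8:G/C; 34:C/A.
p = 2/34 = 0.058824.
d = −0.75 · ln(1 − (4/3)·0.058824) = −0.75 · ln(0.921568) = −0.75 · (-0.081679) = 0.0613.

0.0613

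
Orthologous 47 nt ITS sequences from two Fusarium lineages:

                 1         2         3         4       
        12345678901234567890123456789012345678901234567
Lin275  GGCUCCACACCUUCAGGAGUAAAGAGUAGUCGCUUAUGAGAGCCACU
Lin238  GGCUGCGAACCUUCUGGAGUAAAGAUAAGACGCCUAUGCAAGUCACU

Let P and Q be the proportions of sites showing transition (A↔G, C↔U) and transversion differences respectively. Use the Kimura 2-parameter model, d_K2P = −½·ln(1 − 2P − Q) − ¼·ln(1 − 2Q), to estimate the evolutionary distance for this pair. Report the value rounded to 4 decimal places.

0.2806

Differing sites — 5:C/G (Tv); 7:A/G (Ti); 8:C/A (Tv); 15:A/U (Tv); 26:G/U (Tv); 27:U/A (Tv); 30:U/A (Tv); 34:U/C (Ti); 39:A/C (Tv); 40:G/A (Ti); 43:C/U (Ti).
Of the 11 differences, 4 transitions and 7 transversions over 47 sites: P = 4/47 = 0.085106, Q = 7/47 = 0.148936.
d = −0.5·ln(0.680852) − 0.25·ln(0.702128) = −0.5·(-0.384410) − 0.25·(-0.353640) = 0.2806.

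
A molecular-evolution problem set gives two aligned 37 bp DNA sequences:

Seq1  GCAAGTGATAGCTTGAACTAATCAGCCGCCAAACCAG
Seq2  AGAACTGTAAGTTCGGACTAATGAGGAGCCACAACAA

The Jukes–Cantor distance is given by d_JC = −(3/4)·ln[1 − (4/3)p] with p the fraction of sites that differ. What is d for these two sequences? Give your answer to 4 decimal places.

Differing sites — 1:G/A; 2:C/G; 5:G/C; 8:A/T; 9:T/A; 12:C/T; 14:T/C; 16:A/G; 23:C/G; 26:C/G; 27:C/A; 32:A/C; 34:C/A; 37:G/A.
p = 14/37 = 0.378378.
d = −0.75 · ln(1 − (4/3)·0.378378) = −0.75 · ln(0.495496) = −0.75 · (-0.702196) = 0.5266.

0.5266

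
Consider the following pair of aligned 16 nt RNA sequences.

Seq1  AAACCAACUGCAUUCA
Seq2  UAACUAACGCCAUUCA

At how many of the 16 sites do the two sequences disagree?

Mismatches occur at site 1 (A→U), site 5 (C→U), site 9 (U→G), site 10 (G→C).
That gives 4 mismatches out of 16 aligned sites, so the Hamming distance is 4.

4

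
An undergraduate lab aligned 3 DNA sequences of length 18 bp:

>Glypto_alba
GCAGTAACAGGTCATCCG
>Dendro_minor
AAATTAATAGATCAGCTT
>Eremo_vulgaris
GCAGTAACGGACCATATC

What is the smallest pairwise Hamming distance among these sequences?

Pairwise Hamming distances:
  Glypto_alba vs Dendro_minor: 8
  Glypto_alba vs Eremo_vulgaris: 6
  Dendro_minor vs Eremo_vulgaris: 9
The smallest is 6, between Glypto_alba and Eremo_vulgaris.

6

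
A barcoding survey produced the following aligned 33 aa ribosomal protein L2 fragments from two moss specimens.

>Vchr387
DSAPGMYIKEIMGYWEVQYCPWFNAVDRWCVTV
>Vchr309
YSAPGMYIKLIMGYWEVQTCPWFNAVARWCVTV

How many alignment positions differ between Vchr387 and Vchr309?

4

Mismatches occur at site 1 (D→Y), site 10 (E→L), site 19 (Y→T), site 27 (D→A).
That gives 4 mismatches out of 33 aligned sites, so the Hamming distance is 4.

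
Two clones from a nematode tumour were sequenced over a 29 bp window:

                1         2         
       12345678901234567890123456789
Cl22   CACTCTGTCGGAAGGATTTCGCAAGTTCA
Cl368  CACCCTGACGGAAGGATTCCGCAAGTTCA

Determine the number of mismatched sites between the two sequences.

3

Mismatches occur at site 4 (T↔C), site 8 (T↔A), site 19 (T↔C).
That gives 3 mismatches out of 29 aligned sites, so the Hamming distance is 3.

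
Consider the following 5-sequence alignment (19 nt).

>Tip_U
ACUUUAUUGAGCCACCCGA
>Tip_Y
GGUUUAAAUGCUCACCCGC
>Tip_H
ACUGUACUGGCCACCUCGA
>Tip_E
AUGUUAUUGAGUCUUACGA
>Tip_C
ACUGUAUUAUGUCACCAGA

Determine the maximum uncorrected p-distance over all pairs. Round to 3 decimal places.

Pairwise Hamming distances:
  Tip_U vs Tip_Y: 9
  Tip_U vs Tip_H: 7
  Tip_U vs Tip_E: 6
  Tip_U vs Tip_C: 5
  Tip_Y vs Tip_H: 11
  Tip_Y vs Tip_E: 12
  Tip_Y vs Tip_C: 10
  Tip_H vs Tip_E: 11
  Tip_H vs Tip_C: 9
  Tip_E vs Tip_C: 9
The largest is 12 mismatches, between Tip_Y and Tip_E; p = 12/19 = 0.632.

0.632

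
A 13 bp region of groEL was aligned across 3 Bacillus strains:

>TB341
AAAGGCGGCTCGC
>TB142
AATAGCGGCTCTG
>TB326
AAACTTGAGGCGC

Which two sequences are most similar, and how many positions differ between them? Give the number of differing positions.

4

Pairwise Hamming distances:
  TB341 vs TB142: 4
  TB341 vs TB326: 6
  TB142 vs TB326: 9
The smallest is 4, between TB341 and TB142.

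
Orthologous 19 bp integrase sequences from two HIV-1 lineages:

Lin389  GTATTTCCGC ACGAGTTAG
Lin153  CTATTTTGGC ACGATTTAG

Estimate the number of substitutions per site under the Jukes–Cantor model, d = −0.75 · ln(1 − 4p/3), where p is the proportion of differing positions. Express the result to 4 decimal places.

Mismatches occur at site 1 (G→C), site 7 (C→T), site 8 (C→G), site 15 (G→T).
p = 4/19 = 0.210526.
d = −0.75 · ln(1 − (4/3)·0.210526) = −0.75 · ln(0.719299) = −0.75 · (-0.329478) = 0.2471.

0.2471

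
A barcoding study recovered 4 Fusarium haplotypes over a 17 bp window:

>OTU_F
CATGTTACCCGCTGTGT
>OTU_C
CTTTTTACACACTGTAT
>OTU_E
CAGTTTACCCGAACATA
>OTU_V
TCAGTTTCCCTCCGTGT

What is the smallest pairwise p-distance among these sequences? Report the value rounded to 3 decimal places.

0.294

Pairwise Hamming distances:
  OTU_F vs OTU_C: 5
  OTU_F vs OTU_E: 8
  OTU_F vs OTU_V: 6
  OTU_C vs OTU_E: 10
  OTU_C vs OTU_V: 9
  OTU_E vs OTU_V: 12
The smallest is 5 mismatches, between OTU_F and OTU_C; p = 5/17 = 0.294.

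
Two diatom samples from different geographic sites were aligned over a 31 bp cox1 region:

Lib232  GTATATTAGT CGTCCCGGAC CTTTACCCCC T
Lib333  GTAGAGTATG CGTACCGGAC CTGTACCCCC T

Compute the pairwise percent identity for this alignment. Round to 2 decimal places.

The sequences differ at positions 4 (T/G), 6 (T/G), 9 (G/T), 10 (T/G), 14 (C/A), 23 (T/G).
25 of the 31 sites match, so the percent identity is 25/31 × 100 = 80.65%.

80.65%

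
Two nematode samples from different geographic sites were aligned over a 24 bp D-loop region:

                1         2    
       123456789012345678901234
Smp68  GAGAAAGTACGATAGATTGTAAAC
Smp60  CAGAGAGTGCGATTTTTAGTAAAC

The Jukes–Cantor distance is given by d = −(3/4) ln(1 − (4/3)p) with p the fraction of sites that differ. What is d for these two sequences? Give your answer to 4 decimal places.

0.3694

The sequences differ at positions 1 (G/C), 5 (A/G), 9 (A/G), 14 (A/T), 15 (G/T), 16 (A/T), 18 (T/A).
p = 7/24 = 0.291667.
d = −0.75 · ln(1 − (4/3)·0.291667) = −0.75 · ln(0.611111) = −0.75 · (-0.492477) = 0.3694.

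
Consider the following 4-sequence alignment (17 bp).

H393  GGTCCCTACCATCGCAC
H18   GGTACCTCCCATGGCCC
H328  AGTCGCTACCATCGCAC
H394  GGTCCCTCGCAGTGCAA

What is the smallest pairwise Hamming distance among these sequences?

Pairwise Hamming distances:
  H393 vs H18: 4
  H393 vs H328: 2
  H393 vs H394: 5
  H18 vs H328: 6
  H18 vs H394: 6
  H328 vs H394: 7
The smallest is 2, between H393 and H328.

2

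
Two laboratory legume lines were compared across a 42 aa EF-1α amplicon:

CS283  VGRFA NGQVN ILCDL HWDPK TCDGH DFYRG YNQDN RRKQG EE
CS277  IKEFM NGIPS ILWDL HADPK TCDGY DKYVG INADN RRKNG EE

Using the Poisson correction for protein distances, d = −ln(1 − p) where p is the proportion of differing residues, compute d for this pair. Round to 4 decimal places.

0.4418

Mismatches occur at site 1 (V→I), site 2 (G→K), site 3 (R→E), site 5 (A→M), site 8 (Q→I), site 9 (V→P), site 10 (N→S), site 13 (C→W), site 17 (W→A), site 25 (H→Y), site 27 (F→K), site 29 (R→V), site 31 (Y→I), site 33 (Q→A), site 39 (Q→N).
p = 15/42 = 0.357143.
d = −ln(1 − 0.357143) = −ln(0.642857) = 0.4418.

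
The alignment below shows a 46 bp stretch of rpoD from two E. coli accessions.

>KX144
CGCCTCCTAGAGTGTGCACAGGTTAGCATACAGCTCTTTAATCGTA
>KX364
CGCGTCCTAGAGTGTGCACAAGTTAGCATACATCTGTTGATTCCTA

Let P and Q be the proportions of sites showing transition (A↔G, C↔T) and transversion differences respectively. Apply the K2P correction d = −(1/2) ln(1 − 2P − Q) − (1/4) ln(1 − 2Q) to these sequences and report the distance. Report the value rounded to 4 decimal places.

0.1711

Mismatches occur at site 4 (C→G, transversion), site 21 (G→A, transition), site 33 (G→T, transversion), site 36 (C→G, transversion), site 39 (T→G, transversion), site 41 (A→T, transversion), site 44 (G→C, transversion).
Of the 7 differences, 1 transition and 6 transversions over 46 sites: P = 1/46 = 0.021739, Q = 6/46 = 0.130435.
d = −0.5·ln(0.826087) − 0.25·ln(0.739130) = −0.5·(-0.191055) − 0.25·(-0.302281) = 0.1711.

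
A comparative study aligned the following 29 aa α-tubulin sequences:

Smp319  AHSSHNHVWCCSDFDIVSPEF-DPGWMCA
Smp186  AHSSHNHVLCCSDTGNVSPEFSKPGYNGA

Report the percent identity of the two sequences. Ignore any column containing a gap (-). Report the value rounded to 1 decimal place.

71.4%

Excluding the 1 gap column leaves 28 comparable sites.
Mismatches occur at site 9 (W→L), site 14 (F→T), site 15 (D→G), site 16 (I→N), site 23 (D→K), site 26 (W→Y), site 27 (M→N), site 28 (C→G).
20 of the 28 comparable sites match, so the percent identity is 20/28 × 100 = 71.4%.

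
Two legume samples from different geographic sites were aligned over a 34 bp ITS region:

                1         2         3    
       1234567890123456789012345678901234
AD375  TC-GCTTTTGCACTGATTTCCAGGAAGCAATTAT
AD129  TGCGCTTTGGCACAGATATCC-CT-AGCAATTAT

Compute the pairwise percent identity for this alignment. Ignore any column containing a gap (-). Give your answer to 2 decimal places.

Excluding the 3 gap columns leaves 31 comparable sites.
The sequences differ at positions 2 (C/G), 9 (T/G), 14 (T/A), 18 (T/A), 23 (G/C), 24 (G/T).
25 of the 31 comparable sites match, so the percent identity is 25/31 × 100 = 80.65%.

80.65%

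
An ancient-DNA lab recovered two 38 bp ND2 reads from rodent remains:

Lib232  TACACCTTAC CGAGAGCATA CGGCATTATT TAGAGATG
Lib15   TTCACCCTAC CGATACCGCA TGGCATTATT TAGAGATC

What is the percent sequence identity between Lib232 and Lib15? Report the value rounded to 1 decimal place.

78.9%

Differing sites — 2:A/T; 7:T/C; 14:G/T; 16:G/C; 18:A/G; 19:T/C; 21:C/T; 38:G/C.
30 of the 38 sites match, so the percent identity is 30/38 × 100 = 78.9%.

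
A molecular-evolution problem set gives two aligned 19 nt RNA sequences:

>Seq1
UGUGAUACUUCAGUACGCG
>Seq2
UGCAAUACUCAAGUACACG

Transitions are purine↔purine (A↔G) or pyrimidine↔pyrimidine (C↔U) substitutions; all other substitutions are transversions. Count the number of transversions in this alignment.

The sequences differ at positions 3 (U/C, transition), 4 (G/A, transition), 10 (U/C, transition), 11 (C/A, transversion), 17 (G/A, transition).
Of the 5 differences, 4 transitions and 1 transversion, so the answer is 1.

1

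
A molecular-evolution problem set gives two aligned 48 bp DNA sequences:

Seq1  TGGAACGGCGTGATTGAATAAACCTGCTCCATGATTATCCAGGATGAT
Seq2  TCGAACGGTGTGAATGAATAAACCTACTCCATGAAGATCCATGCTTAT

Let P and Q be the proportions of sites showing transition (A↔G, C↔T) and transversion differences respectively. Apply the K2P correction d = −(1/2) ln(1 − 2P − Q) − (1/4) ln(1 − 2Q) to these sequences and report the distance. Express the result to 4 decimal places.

Differing sites — 2:G/C (Tv); 9:C/T (Ti); 14:T/A (Tv); 26:G/A (Ti); 35:T/A (Tv); 36:T/G (Tv); 42:G/T (Tv); 44:A/C (Tv); 46:G/T (Tv).
Of the 9 differences, 2 transitions and 7 transversions over 48 sites: P = 2/48 = 0.041667, Q = 7/48 = 0.145833.
d = −0.5·ln(0.770833) − 0.25·ln(0.708334) = −0.5·(-0.260284) − 0.25·(-0.344840) = 0.2164.

0.2164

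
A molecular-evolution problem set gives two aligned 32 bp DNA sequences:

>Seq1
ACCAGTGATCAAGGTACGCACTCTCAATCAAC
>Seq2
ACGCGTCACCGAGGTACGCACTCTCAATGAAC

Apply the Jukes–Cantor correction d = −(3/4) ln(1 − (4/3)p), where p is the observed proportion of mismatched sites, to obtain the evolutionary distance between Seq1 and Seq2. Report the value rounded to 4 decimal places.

Differing sites — 3:C/G; 4:A/C; 7:G/C; 9:T/C; 11:A/G; 29:C/G.
p = 6/32 = 0.187500.
d = −0.75 · ln(1 − (4/3)·0.187500) = −0.75 · ln(0.750000) = −0.75 · (-0.287682) = 0.2158.

0.2158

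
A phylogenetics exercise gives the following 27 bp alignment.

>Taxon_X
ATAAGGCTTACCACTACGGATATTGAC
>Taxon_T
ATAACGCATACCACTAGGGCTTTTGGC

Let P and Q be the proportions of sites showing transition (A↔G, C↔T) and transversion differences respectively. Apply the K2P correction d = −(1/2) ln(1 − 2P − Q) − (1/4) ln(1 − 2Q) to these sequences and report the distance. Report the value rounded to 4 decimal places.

Differing sites — 5:G/C (Tv); 8:T/A (Tv); 17:C/G (Tv); 20:A/C (Tv); 22:A/T (Tv); 26:A/G (Ti).
Of the 6 differences, 1 transition and 5 transversions over 27 sites: P = 1/27 = 0.037037, Q = 5/27 = 0.185185.
d = −0.5·ln(0.740741) − 0.25·ln(0.629630) = −0.5·(-0.300104) − 0.25·(-0.462623) = 0.2657.

0.2657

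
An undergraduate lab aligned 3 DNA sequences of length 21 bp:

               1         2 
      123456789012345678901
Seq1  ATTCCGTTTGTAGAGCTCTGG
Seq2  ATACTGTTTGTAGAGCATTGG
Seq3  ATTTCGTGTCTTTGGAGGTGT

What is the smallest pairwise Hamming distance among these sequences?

Pairwise Hamming distances:
  Seq1 vs Seq2: 4
  Seq1 vs Seq3: 10
  Seq2 vs Seq3: 12
The smallest is 4, between Seq1 and Seq2.

4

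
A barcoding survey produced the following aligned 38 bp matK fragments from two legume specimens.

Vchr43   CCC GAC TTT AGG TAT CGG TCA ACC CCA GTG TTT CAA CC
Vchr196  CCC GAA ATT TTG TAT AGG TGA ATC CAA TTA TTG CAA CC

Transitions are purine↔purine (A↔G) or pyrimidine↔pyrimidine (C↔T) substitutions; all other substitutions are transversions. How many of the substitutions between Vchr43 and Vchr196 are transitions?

2

Mismatches occur at site 6 (C↔A, transversion), site 7 (T↔A, transversion), site 10 (A↔T, transversion), site 11 (G↔T, transversion), site 16 (C↔A, transversion), site 20 (C↔G, transversion), site 23 (C↔T, transition), site 26 (C↔A, transversion), site 28 (G↔T, transversion), site 30 (G↔A, transition), site 33 (T↔G, transversion).
Of the 11 differences, 2 transitions and 9 transversions, so the answer is 2.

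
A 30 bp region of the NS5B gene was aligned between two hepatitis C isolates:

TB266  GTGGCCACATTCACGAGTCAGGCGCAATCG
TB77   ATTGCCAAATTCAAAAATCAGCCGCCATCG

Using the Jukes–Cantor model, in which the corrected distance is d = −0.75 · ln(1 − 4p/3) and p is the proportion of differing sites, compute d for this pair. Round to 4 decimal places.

Mismatches occur at site 1 (G↔A), site 3 (G↔T), site 8 (C↔A), site 14 (C↔A), site 15 (G↔A), site 17 (G↔A), site 22 (G↔C), site 26 (A↔C).
p = 8/30 = 0.266667.
d = −0.75 · ln(1 − (4/3)·0.266667) = −0.75 · ln(0.644444) = −0.75 · (-0.439367) = 0.3295.

0.3295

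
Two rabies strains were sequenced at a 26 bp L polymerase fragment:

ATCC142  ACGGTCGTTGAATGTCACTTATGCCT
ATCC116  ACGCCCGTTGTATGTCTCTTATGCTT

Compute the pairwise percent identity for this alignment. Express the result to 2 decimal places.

80.77%

Mismatches occur at site 4 (G↔C), site 5 (T↔C), site 11 (A↔T), site 17 (A↔T), site 25 (C↔T).
21 of the 26 sites match, so the percent identity is 21/26 × 100 = 80.77%.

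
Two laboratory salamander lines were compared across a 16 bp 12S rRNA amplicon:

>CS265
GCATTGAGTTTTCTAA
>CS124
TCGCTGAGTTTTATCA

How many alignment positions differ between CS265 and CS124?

Differing sites — 1:G/T; 3:A/G; 4:T/C; 13:C/A; 15:A/C.
That gives 5 mismatches out of 16 aligned sites, so the Hamming distance is 5.

5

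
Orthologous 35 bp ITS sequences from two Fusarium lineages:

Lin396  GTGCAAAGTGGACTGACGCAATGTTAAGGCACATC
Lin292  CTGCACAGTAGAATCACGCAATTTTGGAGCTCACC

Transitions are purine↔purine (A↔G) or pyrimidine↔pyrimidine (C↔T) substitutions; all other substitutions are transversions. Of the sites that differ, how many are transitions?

Mismatches occur at site 1 (G/C, transversion), site 6 (A/C, transversion), site 10 (G/A, transition), site 13 (C/A, transversion), site 15 (G/C, transversion), site 23 (G/T, transversion), site 26 (A/G, transition), site 27 (A/G, transition), site 28 (G/A, transition), site 31 (A/T, transversion), site 34 (T/C, transition).
Of the 11 differences, 5 transitions and 6 transversions, so the answer is 5.

5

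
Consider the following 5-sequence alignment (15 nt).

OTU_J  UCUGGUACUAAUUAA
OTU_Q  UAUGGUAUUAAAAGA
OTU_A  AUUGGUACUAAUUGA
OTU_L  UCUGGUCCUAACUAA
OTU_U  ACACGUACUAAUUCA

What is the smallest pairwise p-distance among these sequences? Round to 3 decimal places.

Pairwise Hamming distances:
  OTU_J vs OTU_Q: 5
  OTU_J vs OTU_A: 3
  OTU_J vs OTU_L: 2
  OTU_J vs OTU_U: 4
  OTU_Q vs OTU_A: 5
  OTU_Q vs OTU_L: 6
  OTU_Q vs OTU_U: 8
  OTU_A vs OTU_L: 5
  OTU_A vs OTU_U: 4
  OTU_L vs OTU_U: 6
The smallest is 2 mismatches, between OTU_J and OTU_L; p = 2/15 = 0.133.

0.133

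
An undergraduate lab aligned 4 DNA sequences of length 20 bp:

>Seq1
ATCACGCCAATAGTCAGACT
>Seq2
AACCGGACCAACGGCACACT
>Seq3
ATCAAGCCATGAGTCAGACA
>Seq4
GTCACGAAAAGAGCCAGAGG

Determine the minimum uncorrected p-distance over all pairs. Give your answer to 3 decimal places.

Pairwise Hamming distances:
  Seq1 vs Seq2: 9
  Seq1 vs Seq3: 4
  Seq1 vs Seq4: 7
  Seq2 vs Seq3: 11
  Seq2 vs Seq4: 12
  Seq3 vs Seq4: 8
The smallest is 4 mismatches, between Seq1 and Seq3; p = 4/20 = 0.200.

0.200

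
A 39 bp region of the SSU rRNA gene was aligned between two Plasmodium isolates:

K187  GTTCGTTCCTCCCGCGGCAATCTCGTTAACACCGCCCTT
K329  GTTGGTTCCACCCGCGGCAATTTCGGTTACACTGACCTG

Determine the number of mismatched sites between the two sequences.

8

The sequences differ at positions 4 (C/G), 10 (T/A), 22 (C/T), 26 (T/G), 28 (A/T), 33 (C/T), 35 (C/A), 39 (T/G).
That gives 8 mismatches out of 39 aligned sites, so the Hamming distance is 8.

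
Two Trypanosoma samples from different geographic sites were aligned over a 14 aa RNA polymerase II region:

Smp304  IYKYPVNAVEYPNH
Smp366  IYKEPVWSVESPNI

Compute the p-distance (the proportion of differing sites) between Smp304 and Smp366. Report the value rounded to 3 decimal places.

Differing sites — 4:Y/E; 7:N/W; 8:A/S; 11:Y/S; 14:H/I.
There are 5 differences over 14 sites, so p = 5/14 = 0.357.

0.357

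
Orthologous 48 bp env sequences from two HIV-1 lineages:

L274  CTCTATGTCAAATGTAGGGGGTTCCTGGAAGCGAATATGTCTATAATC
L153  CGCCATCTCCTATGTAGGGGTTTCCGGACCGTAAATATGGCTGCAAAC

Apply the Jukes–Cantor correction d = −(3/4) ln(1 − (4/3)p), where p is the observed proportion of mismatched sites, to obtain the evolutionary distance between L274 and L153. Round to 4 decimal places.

Mismatches occur at site 2 (T↔G), site 4 (T↔C), site 7 (G↔C), site 10 (A↔C), site 11 (A↔T), site 21 (G↔T), site 26 (T↔G), site 28 (G↔A), site 29 (A↔C), site 30 (A↔C), site 32 (C↔T), site 33 (G↔A), site 40 (T↔G), site 43 (A↔G), site 44 (T↔C), site 47 (T↔A).
p = 16/48 = 0.333333.
d = −0.75 · ln(1 − (4/3)·0.333333) = −0.75 · ln(0.555556) = −0.75 · (-0.587786) = 0.4408.

0.4408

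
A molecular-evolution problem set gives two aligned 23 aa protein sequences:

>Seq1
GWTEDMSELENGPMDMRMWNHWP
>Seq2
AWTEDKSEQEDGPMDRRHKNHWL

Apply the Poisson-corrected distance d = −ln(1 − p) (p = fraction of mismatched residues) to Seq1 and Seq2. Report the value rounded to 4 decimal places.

0.4274

The sequences differ at positions 1 (G/A), 6 (M/K), 9 (L/Q), 11 (N/D), 16 (M/R), 18 (M/H), 19 (W/K), 23 (P/L).
p = 8/23 = 0.347826.
d = −ln(1 − 0.347826) = −ln(0.652174) = 0.4274.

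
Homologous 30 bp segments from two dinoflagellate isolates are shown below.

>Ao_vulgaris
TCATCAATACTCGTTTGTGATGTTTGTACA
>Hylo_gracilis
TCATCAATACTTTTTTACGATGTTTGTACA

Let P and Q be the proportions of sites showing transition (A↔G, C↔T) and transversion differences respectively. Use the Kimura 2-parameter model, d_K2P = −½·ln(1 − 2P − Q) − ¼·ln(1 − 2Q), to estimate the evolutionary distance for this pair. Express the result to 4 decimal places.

The sequences differ at positions 12 (C/T, transition), 13 (G/T, transversion), 17 (G/A, transition), 18 (T/C, transition).
Of the 4 differences, 3 transitions and 1 transversion over 30 sites: P = 3/30 = 0.100000, Q = 1/30 = 0.033333.
d = −0.5·ln(0.766667) − 0.25·ln(0.933334) = −0.5·(-0.265703) − 0.25·(-0.068992) = 0.1501.

0.1501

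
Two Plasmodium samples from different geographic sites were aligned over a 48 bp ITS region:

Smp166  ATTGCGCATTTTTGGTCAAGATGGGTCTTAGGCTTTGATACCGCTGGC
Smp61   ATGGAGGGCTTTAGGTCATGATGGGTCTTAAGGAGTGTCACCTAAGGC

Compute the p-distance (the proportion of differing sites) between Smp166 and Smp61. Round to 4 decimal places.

The sequences differ at positions 3 (T/G), 5 (C/A), 7 (C/G), 8 (A/G), 9 (T/C), 13 (T/A), 19 (A/T), 31 (G/A), 33 (C/G), 34 (T/A), 35 (T/G), 38 (A/T), 39 (T/C), 43 (G/T), 44 (C/A), 45 (T/A).
There are 16 differences over 48 sites, so p = 16/48 = 0.3333.

0.3333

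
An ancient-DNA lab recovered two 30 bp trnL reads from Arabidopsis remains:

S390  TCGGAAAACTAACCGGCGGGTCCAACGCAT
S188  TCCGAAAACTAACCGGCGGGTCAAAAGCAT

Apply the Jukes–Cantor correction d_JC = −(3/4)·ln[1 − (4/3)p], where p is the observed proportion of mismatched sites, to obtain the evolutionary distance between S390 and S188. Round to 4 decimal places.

Differing sites — 3:G/C; 23:C/A; 26:C/A.
p = 3/30 = 0.100000.
d = −0.75 · ln(1 − (4/3)·0.100000) = −0.75 · ln(0.866667) = −0.75 · (-0.143100) = 0.1073.

0.1073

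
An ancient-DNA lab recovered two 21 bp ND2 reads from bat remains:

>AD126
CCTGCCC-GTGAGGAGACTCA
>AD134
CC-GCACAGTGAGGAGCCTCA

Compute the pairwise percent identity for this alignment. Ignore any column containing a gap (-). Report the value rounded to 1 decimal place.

89.5%

Excluding the 2 gap columns leaves 19 comparable sites.
Differing sites — 6:C/A; 17:A/C.
17 of the 19 comparable sites match, so the percent identity is 17/19 × 100 = 89.5%.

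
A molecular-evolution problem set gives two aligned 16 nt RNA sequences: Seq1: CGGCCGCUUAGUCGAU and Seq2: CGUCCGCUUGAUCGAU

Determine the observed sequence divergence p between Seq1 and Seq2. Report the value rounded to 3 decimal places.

The sequences differ at positions 3 (G/U), 10 (A/G), 11 (G/A).
There are 3 differences over 16 sites, so p = 3/16 = 0.188.

0.188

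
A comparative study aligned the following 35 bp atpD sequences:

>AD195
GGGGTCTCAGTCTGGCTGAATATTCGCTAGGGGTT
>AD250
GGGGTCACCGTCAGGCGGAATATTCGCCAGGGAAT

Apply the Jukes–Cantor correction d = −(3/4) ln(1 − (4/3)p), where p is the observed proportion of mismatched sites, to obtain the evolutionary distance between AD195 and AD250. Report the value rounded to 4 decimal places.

0.2326

Differing sites — 7:T/A; 9:A/C; 13:T/A; 17:T/G; 28:T/C; 33:G/A; 34:T/A.
p = 7/35 = 0.200000.
d = −0.75 · ln(1 − (4/3)·0.200000) = −0.75 · ln(0.733333) = −0.75 · (-0.310155) = 0.2326.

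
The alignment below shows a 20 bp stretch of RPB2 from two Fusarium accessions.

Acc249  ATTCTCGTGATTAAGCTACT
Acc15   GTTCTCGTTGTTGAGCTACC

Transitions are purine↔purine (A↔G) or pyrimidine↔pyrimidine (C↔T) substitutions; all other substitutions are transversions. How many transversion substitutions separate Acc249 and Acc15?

1

Differing sites — 1:A/G (Ti); 9:G/T (Tv); 10:A/G (Ti); 13:A/G (Ti); 20:T/C (Ti).
Of the 5 differences, 4 transitions and 1 transversion, so the answer is 1.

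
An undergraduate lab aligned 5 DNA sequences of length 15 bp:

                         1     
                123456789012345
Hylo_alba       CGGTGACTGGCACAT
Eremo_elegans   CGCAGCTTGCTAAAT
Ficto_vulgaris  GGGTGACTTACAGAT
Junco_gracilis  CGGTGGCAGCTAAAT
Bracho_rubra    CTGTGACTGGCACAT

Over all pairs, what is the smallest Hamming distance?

1

Pairwise Hamming distances:
  Hylo_alba vs Eremo_elegans: 7
  Hylo_alba vs Ficto_vulgaris: 4
  Hylo_alba vs Junco_gracilis: 5
  Hylo_alba vs Bracho_rubra: 1
  Eremo_elegans vs Ficto_vulgaris: 9
  Eremo_elegans vs Junco_gracilis: 5
  Eremo_elegans vs Bracho_rubra: 8
  Ficto_vulgaris vs Junco_gracilis: 7
  Ficto_vulgaris vs Bracho_rubra: 5
  Junco_gracilis vs Bracho_rubra: 6
The smallest is 1, between Hylo_alba and Bracho_rubra.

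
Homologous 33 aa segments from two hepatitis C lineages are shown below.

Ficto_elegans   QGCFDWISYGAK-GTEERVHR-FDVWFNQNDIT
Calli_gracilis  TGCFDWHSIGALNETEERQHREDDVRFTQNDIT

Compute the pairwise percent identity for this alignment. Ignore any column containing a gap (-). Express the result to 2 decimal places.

70.97%

Excluding the 2 gap columns leaves 31 comparable sites.
The sequences differ at positions 1 (Q/T), 7 (I/H), 9 (Y/I), 12 (K/L), 14 (G/E), 19 (V/Q), 23 (F/D), 26 (W/R), 28 (N/T).
22 of the 31 comparable sites match, so the percent identity is 22/31 × 100 = 70.97%.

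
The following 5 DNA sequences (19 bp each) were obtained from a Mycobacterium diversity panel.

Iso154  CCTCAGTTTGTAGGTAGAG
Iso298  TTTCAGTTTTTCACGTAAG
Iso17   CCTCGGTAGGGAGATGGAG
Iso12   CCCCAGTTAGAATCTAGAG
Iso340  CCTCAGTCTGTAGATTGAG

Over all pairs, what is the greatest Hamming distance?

Pairwise Hamming distances:
  Iso154 vs Iso298: 9
  Iso154 vs Iso17: 6
  Iso154 vs Iso12: 5
  Iso154 vs Iso340: 3
  Iso298 vs Iso17: 13
  Iso298 vs Iso12: 11
  Iso298 vs Iso340: 9
  Iso17 vs Iso12: 8
  Iso17 vs Iso340: 5
  Iso12 vs Iso340: 7
The largest is 13, between Iso298 and Iso17.

13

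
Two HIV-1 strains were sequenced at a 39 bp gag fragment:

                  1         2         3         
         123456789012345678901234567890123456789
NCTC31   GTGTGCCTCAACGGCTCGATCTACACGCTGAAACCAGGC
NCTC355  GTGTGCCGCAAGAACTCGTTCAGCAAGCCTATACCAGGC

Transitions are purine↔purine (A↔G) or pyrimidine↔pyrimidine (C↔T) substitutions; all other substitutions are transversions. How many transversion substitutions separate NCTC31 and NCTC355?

The sequences differ at positions 8 (T/G, transversion), 12 (C/G, transversion), 13 (G/A, transition), 14 (G/A, transition), 19 (A/T, transversion), 22 (T/A, transversion), 23 (A/G, transition), 26 (C/A, transversion), 29 (T/C, transition), 30 (G/T, transversion), 32 (A/T, transversion).
Of the 11 differences, 4 transitions and 7 transversions, so the answer is 7.

7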